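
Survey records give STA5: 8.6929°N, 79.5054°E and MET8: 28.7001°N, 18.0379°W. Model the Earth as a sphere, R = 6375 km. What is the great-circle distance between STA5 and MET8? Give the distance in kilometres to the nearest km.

Δφ = 20.0072°,  Δλ = -97.5433°
a = sin²(Δφ/2) + cos φ₁ cos φ₂ sin²(Δλ/2) = 0.520622
c = 2·arcsin(√a) = 1.612052 rad = 92.3638°
d = R·c = 6375 × 1.612052 = 10276.8 km

10277 km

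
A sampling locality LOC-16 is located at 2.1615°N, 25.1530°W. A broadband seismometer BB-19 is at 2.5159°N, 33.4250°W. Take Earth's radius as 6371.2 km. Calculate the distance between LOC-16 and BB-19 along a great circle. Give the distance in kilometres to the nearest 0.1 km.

Δφ = 0.3544°,  Δλ = -8.2720°
a = sin²(Δφ/2) + cos φ₁ cos φ₂ sin²(Δλ/2) = 0.005203
c = 2·arcsin(√a) = 0.144385 rad = 8.2727°
d = R·c = 6371.2 × 0.144385 = 919.9 km

919.9 km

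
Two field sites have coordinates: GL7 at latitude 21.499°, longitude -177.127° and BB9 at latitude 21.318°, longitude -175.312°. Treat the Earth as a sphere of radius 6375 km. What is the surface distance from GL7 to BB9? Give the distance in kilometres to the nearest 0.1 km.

Δφ = -0.1810°,  Δλ = 1.8150°
a = sin²(Δφ/2) + cos φ₁ cos φ₂ sin²(Δλ/2) = 0.000220
c = 2·arcsin(√a) = 0.029661 rad = 1.6994°
d = R·c = 6375 × 0.029661 = 189.1 km

189.1 km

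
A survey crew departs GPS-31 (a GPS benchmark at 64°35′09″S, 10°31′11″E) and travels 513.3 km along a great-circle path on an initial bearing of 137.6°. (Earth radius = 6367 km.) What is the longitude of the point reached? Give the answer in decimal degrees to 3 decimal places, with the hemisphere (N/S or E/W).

GPS-31: φ = -64.58583°, λ = +10.51972°
δ = d/R = 513.3/6367 = 0.080619 rad
φ₂ = arcsin(sin φ₁ cos δ + cos φ₁ sin δ cos θ)
   = arcsin(-0.90323·0.99675 + 0.42916·0.08053·-0.73846) = -67.79190°
λ₂ = λ₁ + atan2(sin θ sin δ cos φ₁, cos δ − sin φ₁ sin φ₂) = 18.77990°

18.780°E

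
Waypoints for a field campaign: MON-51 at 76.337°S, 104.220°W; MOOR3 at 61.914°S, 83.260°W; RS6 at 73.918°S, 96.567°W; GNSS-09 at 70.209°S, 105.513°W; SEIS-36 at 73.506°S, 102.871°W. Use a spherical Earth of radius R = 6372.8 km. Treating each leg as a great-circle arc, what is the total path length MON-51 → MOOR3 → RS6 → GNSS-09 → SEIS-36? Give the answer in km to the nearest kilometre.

MON-51→MOOR3: c = 0.279749 rad, d = 1782.79 km
MOOR3→RS6: c = 0.225728 rad, d = 1438.52 km
RS6→GNSS-09: c = 0.080464 rad, d = 512.78 km
GNSS-09→SEIS-36: c = 0.059294 rad, d = 377.87 km
Total = 1782.79 + 1438.52 + 512.78 + 377.87 = 4111.95 km

4112 km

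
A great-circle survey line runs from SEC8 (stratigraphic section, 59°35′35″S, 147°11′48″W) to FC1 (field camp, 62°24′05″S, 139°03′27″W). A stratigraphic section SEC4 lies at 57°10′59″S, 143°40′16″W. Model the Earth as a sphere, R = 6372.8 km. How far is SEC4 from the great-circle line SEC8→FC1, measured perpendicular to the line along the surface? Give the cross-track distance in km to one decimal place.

SEC8: φ = -59.59306°, λ = -147.19667°
FC1: φ = -62.40139°, λ = -139.05750°
SEC4: φ = -57.18306°, λ = -143.67111°
δ₁₃ = central angle SEC8→SEC4 = 0.052990 rad  (haversine)
θ₁₃ = bearing SEC8→SEC4 = 38.993°,  θ₁₂ = bearing SEC8→FC1 = 128.951°
dₓₜ = R·arcsin(sin δ₁₃ · sin(θ₁₃ − θ₁₂)) = 6372.8·arcsin(0.05296·sin(-89.957°)) = -337.693 km
|dₓₜ| = 337.693 km

337.7 km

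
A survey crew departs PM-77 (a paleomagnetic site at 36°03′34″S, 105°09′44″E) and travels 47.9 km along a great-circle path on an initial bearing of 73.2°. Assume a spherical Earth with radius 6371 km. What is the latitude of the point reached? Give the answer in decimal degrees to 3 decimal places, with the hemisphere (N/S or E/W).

35.934°S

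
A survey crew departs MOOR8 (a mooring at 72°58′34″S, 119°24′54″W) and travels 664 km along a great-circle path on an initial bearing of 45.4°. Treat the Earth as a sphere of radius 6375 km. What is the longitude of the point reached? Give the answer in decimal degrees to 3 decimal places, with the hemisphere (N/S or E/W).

MOOR8: φ = -72.97611°, λ = -119.41500°
δ = d/R = 664/6375 = 0.104157 rad
φ₂ = arcsin(sin φ₁ cos δ + cos φ₁ sin δ cos θ)
   = arcsin(-0.95618·0.99458 + 0.29277·0.10397·0.70215) = -68.37690°
λ₂ = λ₁ + atan2(sin θ sin δ cos φ₁, cos δ − sin φ₁ sin φ₂) = -107.82590°

107.826°W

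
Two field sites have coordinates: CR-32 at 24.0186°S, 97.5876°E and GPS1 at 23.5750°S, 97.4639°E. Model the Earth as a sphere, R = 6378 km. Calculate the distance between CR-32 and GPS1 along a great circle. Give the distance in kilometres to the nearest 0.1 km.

Δφ = 0.4436°,  Δλ = -0.1237°
a = sin²(Δφ/2) + cos φ₁ cos φ₂ sin²(Δλ/2) = 0.000016
c = 2·arcsin(√a) = 0.007990 rad = 0.4578°
d = R·c = 6378 × 0.007990 = 51.0 km

51.0 km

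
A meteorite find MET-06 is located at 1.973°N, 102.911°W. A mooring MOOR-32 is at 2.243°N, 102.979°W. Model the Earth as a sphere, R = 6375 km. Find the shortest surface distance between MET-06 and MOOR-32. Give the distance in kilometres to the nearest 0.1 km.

Δφ = 0.2700°,  Δλ = -0.0680°
a = sin²(Δφ/2) + cos φ₁ cos φ₂ sin²(Δλ/2) = 0.000006
c = 2·arcsin(√a) = 0.004859 rad = 0.2784°
d = R·c = 6375 × 0.004859 = 31.0 km

31.0 km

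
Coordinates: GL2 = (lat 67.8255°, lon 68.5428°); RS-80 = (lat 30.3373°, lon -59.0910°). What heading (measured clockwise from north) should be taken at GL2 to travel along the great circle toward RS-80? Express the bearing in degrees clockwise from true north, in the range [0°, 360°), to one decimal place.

Δλ = -127.6338°
y = sin Δλ · cos φ₂ = -0.683488
x = cos φ₁ sin φ₂ − sin φ₁ cos φ₂ cos Δλ = 0.678657
θ = atan2(y, x) = -45.2032° → 314.7968° (mod 360°)

314.8°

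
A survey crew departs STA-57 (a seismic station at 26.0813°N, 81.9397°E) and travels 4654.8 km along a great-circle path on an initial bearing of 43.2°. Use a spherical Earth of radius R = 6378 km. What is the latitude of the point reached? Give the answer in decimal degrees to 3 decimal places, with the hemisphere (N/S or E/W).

49.836°N

δ = d/R = 4654.8/6378 = 0.729821 rad
φ₂ = arcsin(sin φ₁ cos δ + cos φ₁ sin δ cos θ)
   = arcsin(0.43965·0.74529 + 0.89817·0.66674·0.72897) = 49.83618°
λ₂ = λ₁ + atan2(sin θ sin δ cos φ₁, cos δ − sin φ₁ sin φ₂) = 126.98320°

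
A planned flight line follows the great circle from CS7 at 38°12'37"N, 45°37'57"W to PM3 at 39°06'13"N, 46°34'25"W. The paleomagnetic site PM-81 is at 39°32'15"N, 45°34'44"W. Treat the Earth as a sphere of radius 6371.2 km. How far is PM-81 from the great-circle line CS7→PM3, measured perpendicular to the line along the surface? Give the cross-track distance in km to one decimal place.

96.7 km

CS7: φ = +38.21028°, λ = -45.63250°
PM3: φ = +39.10361°, λ = -46.57361°
PM-81: φ = +39.53750°, λ = -45.57889°
δ₁₃ = central angle CS7→PM-81 = 0.023176 rad  (haversine)
θ₁₃ = bearing CS7→PM-81 = 1.784°,  θ₁₂ = bearing CS7→PM3 = 320.850°
dₓₜ = R·arcsin(sin δ₁₃ · sin(θ₁₃ − θ₁₂)) = 6371.2·arcsin(0.02317·sin(-319.066°)) = 96.740 km
|dₓₜ| = 96.740 km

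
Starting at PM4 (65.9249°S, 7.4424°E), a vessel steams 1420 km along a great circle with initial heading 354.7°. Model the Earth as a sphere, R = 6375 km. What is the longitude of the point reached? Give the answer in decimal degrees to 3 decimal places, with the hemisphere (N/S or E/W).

δ = d/R = 1420/6375 = 0.222745 rad
φ₂ = arcsin(sin φ₁ cos δ + cos φ₁ sin δ cos θ)
   = arcsin(-0.91301·0.97529 + 0.40793·0.22091·0.99572) = -53.19938°
λ₂ = λ₁ + atan2(sin θ sin δ cos φ₁, cos δ − sin φ₁ sin φ₂) = 5.49030°

5.490°E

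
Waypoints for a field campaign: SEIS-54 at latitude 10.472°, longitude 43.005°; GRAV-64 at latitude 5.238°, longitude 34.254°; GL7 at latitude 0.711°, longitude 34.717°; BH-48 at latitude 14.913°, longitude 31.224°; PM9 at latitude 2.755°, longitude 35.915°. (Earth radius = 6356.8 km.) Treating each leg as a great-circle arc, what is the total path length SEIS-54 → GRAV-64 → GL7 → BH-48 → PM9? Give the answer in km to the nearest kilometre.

SEIS-54→GRAV-64: c = 0.176689 rad, d = 1123.18 km
GRAV-64→GL7: c = 0.079422 rad, d = 504.87 km
GL7→BH-48: c = 0.255085 rad, d = 1621.53 km
BH-48→PM9: c = 0.227038 rad, d = 1443.24 km
Total = 1123.18 + 504.87 + 1621.53 + 1443.24 = 4692.81 km

4693 km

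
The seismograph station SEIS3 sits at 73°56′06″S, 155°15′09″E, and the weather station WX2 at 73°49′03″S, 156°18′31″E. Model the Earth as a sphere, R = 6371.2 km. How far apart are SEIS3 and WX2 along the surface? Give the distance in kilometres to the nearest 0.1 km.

35.1 km

SEIS3: φ = -73.93500°, λ = +155.25250°
WX2: φ = -73.81750°, λ = +156.30861°
Δφ = 0.1175°,  Δλ = 1.0561°
a = sin²(Δφ/2) + cos φ₁ cos φ₂ sin²(Δλ/2) = 0.000008
c = 2·arcsin(√a) = 0.005514 rad = 0.3160°
d = R·c = 6371.2 × 0.005514 = 35.1 km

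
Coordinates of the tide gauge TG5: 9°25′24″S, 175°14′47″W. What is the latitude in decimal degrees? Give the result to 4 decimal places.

9° + 25′/60 + 24″/3600 = 9 + 0.41667 + 0.00667 = 9.4233°

9.4233°S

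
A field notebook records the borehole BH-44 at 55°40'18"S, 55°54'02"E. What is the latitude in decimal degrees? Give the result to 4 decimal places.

55.6717°S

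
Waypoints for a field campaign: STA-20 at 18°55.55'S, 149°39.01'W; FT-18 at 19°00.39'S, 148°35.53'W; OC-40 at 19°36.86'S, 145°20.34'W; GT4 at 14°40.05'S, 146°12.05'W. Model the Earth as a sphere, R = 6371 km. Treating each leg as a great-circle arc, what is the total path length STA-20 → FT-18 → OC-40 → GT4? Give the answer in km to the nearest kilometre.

STA-20: φ = -18.92583°, λ = -149.65017°
FT-18: φ = -19.00650°, λ = -148.59217°
OC-40: φ = -19.61433°, λ = -145.33900°
GT4: φ = -14.66750°, λ = -146.20083°
STA-20→FT-18: c = 0.017520 rad, d = 111.62 km
FT-18→OC-40: c = 0.054623 rad, d = 348.00 km
OC-40→GT4: c = 0.087526 rad, d = 557.63 km
Total = 111.62 + 348.00 + 557.63 = 1017.25 km

1017 km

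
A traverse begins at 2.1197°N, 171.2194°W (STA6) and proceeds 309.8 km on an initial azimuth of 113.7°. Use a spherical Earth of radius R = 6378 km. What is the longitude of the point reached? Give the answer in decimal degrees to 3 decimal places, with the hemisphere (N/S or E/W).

δ = d/R = 309.8/6378 = 0.048573 rad
φ₂ = arcsin(sin φ₁ cos δ + cos φ₁ sin δ cos θ)
   = arcsin(0.03699·0.99882 + 0.99932·0.04855·-0.40195) = 0.99934°
λ₂ = λ₁ + atan2(sin θ sin δ cos φ₁, cos δ − sin φ₁ sin φ₂) = -168.67085°

168.671°W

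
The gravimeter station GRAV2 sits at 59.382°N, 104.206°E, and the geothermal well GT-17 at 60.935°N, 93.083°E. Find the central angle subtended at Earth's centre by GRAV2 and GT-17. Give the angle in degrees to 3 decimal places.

5.741°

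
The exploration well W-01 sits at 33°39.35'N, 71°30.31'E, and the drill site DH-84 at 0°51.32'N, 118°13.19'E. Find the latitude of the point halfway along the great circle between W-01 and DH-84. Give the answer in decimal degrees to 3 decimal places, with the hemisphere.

18.679°N

W-01: φ = +33.65583°, λ = +71.50517°
DH-84: φ = +0.85533°, λ = +118.21983°
Bx = cos φ₂ cos Δλ = 0.685556,  By = cos φ₂ sin Δλ = 0.727867
φₘ = atan2(sin φ₁ + sin φ₂, √((cos φ₁ + Bx)² + By²)) = 18.67931°
λₘ = λ₁ + atan2(By, cos φ₁ + Bx) = 97.12338°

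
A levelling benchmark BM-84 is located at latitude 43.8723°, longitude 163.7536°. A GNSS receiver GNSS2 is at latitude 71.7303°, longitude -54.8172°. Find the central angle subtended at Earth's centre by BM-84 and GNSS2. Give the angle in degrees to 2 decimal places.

61.22°

Δφ = 27.8580°,  Δλ = 141.4292°
a = sin²(Δφ/2) + cos φ₁ cos φ₂ sin²(Δλ/2) = 0.259285
c = 2·arcsin(√a) = 1.068512 rad = 61.2212°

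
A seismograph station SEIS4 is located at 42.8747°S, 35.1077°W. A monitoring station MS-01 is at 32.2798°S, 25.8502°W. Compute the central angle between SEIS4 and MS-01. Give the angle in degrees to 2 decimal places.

12.87°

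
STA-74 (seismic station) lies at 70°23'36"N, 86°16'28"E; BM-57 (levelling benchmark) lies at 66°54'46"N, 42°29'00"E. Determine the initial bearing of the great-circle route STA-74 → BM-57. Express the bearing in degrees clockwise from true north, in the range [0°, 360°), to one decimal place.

278.8°

STA-74: φ = +70.39333°, λ = +86.27444°
BM-57: φ = +66.91278°, λ = +42.48333°
Δλ = -43.7911°
y = sin Δλ · cos φ₂ = -0.271368
x = cos φ₁ sin φ₂ − sin φ₁ cos φ₂ cos Δλ = 0.042031
θ = atan2(y, x) = -81.1956° → 278.8044° (mod 360°)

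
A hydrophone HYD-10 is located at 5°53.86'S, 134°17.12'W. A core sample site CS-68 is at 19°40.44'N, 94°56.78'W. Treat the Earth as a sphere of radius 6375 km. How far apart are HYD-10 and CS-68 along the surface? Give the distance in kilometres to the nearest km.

5161 km

HYD-10: φ = -5.89767°, λ = -134.28533°
CS-68: φ = +19.67400°, λ = -94.94633°
Δφ = 25.5717°,  Δλ = 39.3390°
a = sin²(Δφ/2) + cos φ₁ cos φ₂ sin²(Δλ/2) = 0.155094
c = 2·arcsin(√a) = 0.809567 rad = 46.3848°
d = R·c = 6375 × 0.809567 = 5161.0 km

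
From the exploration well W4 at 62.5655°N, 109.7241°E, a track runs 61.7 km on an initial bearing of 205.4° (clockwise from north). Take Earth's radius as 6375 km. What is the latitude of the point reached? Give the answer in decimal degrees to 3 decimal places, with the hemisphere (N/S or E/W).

δ = d/R = 61.7/6375 = 0.009678 rad
φ₂ = arcsin(sin φ₁ cos δ + cos φ₁ sin δ cos θ)
   = arcsin(0.88754·0.99995 + 0.46073·0.00968·-0.90334) = 62.06364°
λ₂ = λ₁ + atan2(sin θ sin δ cos φ₁, cos δ − sin φ₁ sin φ₂) = 109.21639°

62.064°N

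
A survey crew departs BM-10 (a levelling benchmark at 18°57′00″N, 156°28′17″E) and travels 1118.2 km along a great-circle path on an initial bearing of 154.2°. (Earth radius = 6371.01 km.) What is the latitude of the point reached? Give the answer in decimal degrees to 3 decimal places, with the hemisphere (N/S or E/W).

BM-10: φ = +18.95000°, λ = +156.47139°
δ = d/R = 1118.2/6371.01 = 0.175514 rad
φ₂ = arcsin(sin φ₁ cos δ + cos φ₁ sin δ cos θ)
   = arcsin(0.32474·0.98464 + 0.94580·0.17461·-0.90032) = 9.84980°
λ₂ = λ₁ + atan2(sin θ sin δ cos φ₁, cos δ − sin φ₁ sin φ₂) = 160.89526°

9.850°N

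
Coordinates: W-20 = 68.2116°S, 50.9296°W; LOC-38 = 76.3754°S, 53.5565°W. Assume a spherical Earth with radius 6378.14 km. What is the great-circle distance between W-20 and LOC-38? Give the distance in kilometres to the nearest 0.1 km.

912.9 km

Δφ = -8.1638°,  Δλ = -2.6269°
a = sin²(Δφ/2) + cos φ₁ cos φ₂ sin²(Δλ/2) = 0.005113
c = 2·arcsin(√a) = 0.143131 rad = 8.2008°
d = R·c = 6378.14 × 0.143131 = 912.9 km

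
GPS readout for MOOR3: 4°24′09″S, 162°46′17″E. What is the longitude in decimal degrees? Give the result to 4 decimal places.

162° + 46′/60 + 17″/3600 = 162 + 0.76667 + 0.00472 = 162.7714°

162.7714°E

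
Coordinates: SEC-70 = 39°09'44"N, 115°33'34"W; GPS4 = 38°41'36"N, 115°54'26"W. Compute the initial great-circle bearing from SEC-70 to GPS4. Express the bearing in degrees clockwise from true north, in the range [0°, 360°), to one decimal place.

210.1°

SEC-70: φ = +39.16222°, λ = -115.55944°
GPS4: φ = +38.69333°, λ = -115.90722°
Δλ = -0.3478°
y = sin Δλ · cos φ₂ = -0.004738
x = cos φ₁ sin φ₂ − sin φ₁ cos φ₂ cos Δλ = -0.008174
θ = atan2(y, x) = -149.9056° → 210.0944° (mod 360°)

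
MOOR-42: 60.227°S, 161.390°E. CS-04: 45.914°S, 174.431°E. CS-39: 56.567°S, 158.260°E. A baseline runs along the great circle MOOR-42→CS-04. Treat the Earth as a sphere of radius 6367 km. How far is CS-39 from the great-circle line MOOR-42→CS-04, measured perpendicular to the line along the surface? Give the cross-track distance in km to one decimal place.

384.3 km

δ₁₃ = central angle MOOR-42→CS-39 = 0.069982 rad  (haversine)
θ₁₃ = bearing MOOR-42→CS-39 = 334.518°,  θ₁₂ = bearing MOOR-42→CS-04 = 34.127°
dₓₜ = R·arcsin(sin δ₁₃ · sin(θ₁₃ − θ₁₂)) = 6367·arcsin(0.06992·sin(300.391°)) = -384.266 km
|dₓₜ| = 384.266 km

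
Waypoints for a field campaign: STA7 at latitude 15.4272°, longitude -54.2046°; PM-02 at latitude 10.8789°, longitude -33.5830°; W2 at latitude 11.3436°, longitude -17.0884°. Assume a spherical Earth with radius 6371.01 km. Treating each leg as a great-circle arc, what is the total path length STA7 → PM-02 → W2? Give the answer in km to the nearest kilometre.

4088 km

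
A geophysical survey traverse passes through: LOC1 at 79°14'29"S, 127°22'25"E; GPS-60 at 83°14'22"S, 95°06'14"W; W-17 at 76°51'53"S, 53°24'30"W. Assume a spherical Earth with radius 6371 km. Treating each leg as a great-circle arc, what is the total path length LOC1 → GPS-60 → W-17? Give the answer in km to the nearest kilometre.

2849 km

LOC1: φ = -79.24139°, λ = +127.37361°
GPS-60: φ = -83.23944°, λ = -95.10389°
W-17: φ = -76.86472°, λ = -53.40833°
LOC1→GPS-60: c = 0.285987 rad, d = 1822.02 km
GPS-60→W-17: c = 0.161169 rad, d = 1026.81 km
Total = 1822.02 + 1026.81 = 2848.83 km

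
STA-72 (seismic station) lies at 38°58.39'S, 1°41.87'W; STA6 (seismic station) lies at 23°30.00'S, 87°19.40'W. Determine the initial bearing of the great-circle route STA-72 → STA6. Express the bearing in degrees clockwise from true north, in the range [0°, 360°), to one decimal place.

253.8°

STA-72: φ = -38.97317°, λ = -1.69783°
STA6: φ = -23.50000°, λ = -87.32333°
Δλ = -85.6255°
y = sin Δλ · cos φ₂ = -0.914388
x = cos φ₁ sin φ₂ − sin φ₁ cos φ₂ cos Δλ = -0.266009
θ = atan2(y, x) = -106.2205° → 253.7795° (mod 360°)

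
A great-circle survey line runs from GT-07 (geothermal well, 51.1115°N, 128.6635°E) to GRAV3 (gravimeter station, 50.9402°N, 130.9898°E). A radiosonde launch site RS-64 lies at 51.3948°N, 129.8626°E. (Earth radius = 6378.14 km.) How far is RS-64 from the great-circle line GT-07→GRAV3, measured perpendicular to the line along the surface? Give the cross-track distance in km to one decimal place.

40.4 km

δ₁₃ = central angle GT-07→RS-64 = 0.014001 rad  (haversine)
θ₁₃ = bearing GT-07→RS-64 = 68.852°,  θ₁₂ = bearing GT-07→GRAV3 = 95.772°
dₓₜ = R·arcsin(sin δ₁₃ · sin(θ₁₃ − θ₁₂)) = 6378.14·arcsin(0.01400·sin(-26.920°)) = -40.428 km
|dₓₜ| = 40.428 km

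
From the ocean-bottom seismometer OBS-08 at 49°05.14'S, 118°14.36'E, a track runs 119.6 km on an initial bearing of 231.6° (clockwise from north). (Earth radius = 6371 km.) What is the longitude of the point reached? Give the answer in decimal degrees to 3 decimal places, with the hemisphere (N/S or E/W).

116.935°E

OBS-08: φ = -49.08567°, λ = +118.23933°
δ = d/R = 119.6/6371 = 0.018773 rad
φ₂ = arcsin(sin φ₁ cos δ + cos φ₁ sin δ cos θ)
   = arcsin(-0.75569·0.99982 + 0.65493·0.01877·-0.62115) = -49.74649°
λ₂ = λ₁ + atan2(sin θ sin δ cos φ₁, cos δ − sin φ₁ sin φ₂) = 116.93479°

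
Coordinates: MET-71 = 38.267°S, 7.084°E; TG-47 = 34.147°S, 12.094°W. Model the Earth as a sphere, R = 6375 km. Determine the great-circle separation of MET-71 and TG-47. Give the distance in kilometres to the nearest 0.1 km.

1778.1 km

Δφ = 4.1200°,  Δλ = -19.1780°
a = sin²(Δφ/2) + cos φ₁ cos φ₂ sin²(Δλ/2) = 0.019323
c = 2·arcsin(√a) = 0.278915 rad = 15.9806°
d = R·c = 6375 × 0.278915 = 1778.1 km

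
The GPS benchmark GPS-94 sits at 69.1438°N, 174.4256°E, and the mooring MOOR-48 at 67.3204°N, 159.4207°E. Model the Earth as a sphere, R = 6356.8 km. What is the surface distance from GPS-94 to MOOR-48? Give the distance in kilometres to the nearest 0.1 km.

Δφ = -1.8234°,  Δλ = -15.0049°
a = sin²(Δφ/2) + cos φ₁ cos φ₂ sin²(Δλ/2) = 0.002593
c = 2·arcsin(√a) = 0.101896 rad = 5.8382°
d = R·c = 6356.8 × 0.101896 = 647.7 km

647.7 km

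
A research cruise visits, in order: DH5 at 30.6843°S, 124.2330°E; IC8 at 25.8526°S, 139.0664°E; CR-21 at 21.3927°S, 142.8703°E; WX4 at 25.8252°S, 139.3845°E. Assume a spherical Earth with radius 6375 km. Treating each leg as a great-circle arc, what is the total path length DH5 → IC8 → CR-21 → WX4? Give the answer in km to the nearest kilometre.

2786 km

DH5→IC8: c = 0.242857 rad, d = 1548.21 km
IC8→CR-21: c = 0.098772 rad, d = 629.67 km
CR-21→WX4: c = 0.095341 rad, d = 607.80 km
Total = 1548.21 + 629.67 + 607.80 = 2785.68 km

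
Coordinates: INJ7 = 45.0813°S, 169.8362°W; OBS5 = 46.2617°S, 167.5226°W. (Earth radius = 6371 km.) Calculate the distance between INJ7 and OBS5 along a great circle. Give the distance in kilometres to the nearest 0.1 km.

222.6 km

Δφ = -1.1804°,  Δλ = 2.3136°
a = sin²(Δφ/2) + cos φ₁ cos φ₂ sin²(Δλ/2) = 0.000305
c = 2·arcsin(√a) = 0.034935 rad = 2.0016°
d = R·c = 6371 × 0.034935 = 222.6 km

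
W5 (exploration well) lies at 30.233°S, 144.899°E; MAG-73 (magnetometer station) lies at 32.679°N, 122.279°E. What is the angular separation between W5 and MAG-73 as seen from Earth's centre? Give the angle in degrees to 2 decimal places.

Δφ = 62.9120°,  Δλ = -22.6200°
a = sin²(Δφ/2) + cos φ₁ cos φ₂ sin²(Δλ/2) = 0.300291
c = 2·arcsin(√a) = 1.159915 rad = 66.4582°

66.46°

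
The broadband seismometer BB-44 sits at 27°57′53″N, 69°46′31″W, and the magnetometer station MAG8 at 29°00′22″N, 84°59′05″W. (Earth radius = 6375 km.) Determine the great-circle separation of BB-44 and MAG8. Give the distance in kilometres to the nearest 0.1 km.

1490.9 km

BB-44: φ = +27.96472°, λ = -69.77528°
MAG8: φ = +29.00611°, λ = -84.98472°
Δφ = 1.0414°,  Δλ = -15.2094°
a = sin²(Δφ/2) + cos φ₁ cos φ₂ sin²(Δλ/2) = 0.013611
c = 2·arcsin(√a) = 0.233863 rad = 13.3994°
d = R·c = 6375 × 0.233863 = 1490.9 km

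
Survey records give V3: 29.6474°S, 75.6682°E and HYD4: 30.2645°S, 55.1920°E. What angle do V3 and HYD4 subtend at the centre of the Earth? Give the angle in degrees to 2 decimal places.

Δφ = -0.6171°,  Δλ = -20.4762°
a = sin²(Δφ/2) + cos φ₁ cos φ₂ sin²(Δλ/2) = 0.023743
c = 2·arcsin(√a) = 0.309405 rad = 17.7276°

17.73°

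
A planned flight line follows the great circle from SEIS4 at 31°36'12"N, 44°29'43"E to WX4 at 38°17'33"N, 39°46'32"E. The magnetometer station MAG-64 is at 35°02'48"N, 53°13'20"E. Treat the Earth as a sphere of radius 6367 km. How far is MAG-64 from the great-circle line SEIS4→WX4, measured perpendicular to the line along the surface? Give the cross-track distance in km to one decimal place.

SEIS4: φ = +31.60333°, λ = +44.49528°
WX4: φ = +38.29250°, λ = +39.77556°
MAG-64: φ = +35.04667°, λ = +53.22222°
δ₁₃ = central angle SEIS4→MAG-64 = 0.140671 rad  (haversine)
θ₁₃ = bearing SEIS4→MAG-64 = 62.367°,  θ₁₂ = bearing SEIS4→WX4 = 331.284°
dₓₜ = R·arcsin(sin δ₁₃ · sin(θ₁₃ − θ₁₂)) = 6367·arcsin(0.14021·sin(-268.916°)) = 895.491 km
|dₓₜ| = 895.491 km

895.5 km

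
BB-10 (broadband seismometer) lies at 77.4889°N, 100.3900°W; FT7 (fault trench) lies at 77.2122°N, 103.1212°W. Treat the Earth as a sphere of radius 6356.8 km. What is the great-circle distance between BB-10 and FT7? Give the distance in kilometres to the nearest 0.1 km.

Δφ = -0.2767°,  Δλ = -2.7312°
a = sin²(Δφ/2) + cos φ₁ cos φ₂ sin²(Δλ/2) = 0.000033
c = 2·arcsin(√a) = 0.011500 rad = 0.6589°
d = R·c = 6356.8 × 0.011500 = 73.1 km

73.1 km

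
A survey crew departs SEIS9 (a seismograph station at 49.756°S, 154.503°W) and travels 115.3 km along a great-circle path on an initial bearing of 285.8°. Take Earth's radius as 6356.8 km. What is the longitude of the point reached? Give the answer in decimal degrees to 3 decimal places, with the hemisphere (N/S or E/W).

156.042°W

δ = d/R = 115.3/6356.8 = 0.018138 rad
φ₂ = arcsin(sin φ₁ cos δ + cos φ₁ sin δ cos θ)
   = arcsin(-0.76330·0.99984 + 0.64604·0.01814·0.27228) = -49.46280°
λ₂ = λ₁ + atan2(sin θ sin δ cos φ₁, cos δ − sin φ₁ sin φ₂) = -156.04165°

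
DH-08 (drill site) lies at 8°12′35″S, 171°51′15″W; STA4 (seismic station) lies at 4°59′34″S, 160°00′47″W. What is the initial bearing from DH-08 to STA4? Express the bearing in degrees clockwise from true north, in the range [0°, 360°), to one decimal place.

DH-08: φ = -8.20972°, λ = -171.85417°
STA4: φ = -4.99278°, λ = -160.01306°
Δλ = 11.8411°
y = sin Δλ · cos φ₂ = 0.204420
x = cos φ₁ sin φ₂ − sin φ₁ cos φ₂ cos Δλ = 0.053090
θ = atan2(y, x) = 75.4414° → 75.4414° (mod 360°)

75.4°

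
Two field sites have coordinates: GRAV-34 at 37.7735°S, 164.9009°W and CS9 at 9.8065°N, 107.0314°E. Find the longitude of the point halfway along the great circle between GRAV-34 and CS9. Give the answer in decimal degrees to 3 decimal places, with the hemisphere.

Bx = cos φ₂ cos Δλ = 0.033226,  By = cos φ₂ sin Δλ = -0.984828
φₘ = atan2(sin φ₁ + sin φ₂, √((cos φ₁ + Bx)² + By²)) = -19.00599°
λₘ = λ₁ + atan2(By, cos φ₁ + Bx) = 145.00664°

145.007°E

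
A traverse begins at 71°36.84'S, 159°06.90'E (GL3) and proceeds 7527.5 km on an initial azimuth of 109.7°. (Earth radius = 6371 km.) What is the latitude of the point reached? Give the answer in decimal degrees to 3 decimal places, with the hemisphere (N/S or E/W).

GL3: φ = -71.61400°, λ = +159.11500°
δ = d/R = 7527.5/6371 = 1.181526 rad
φ₂ = arcsin(sin φ₁ cos δ + cos φ₁ sin δ cos θ)
   = arcsin(-0.94895·0.37951 + 0.31542·0.92519·-0.33710) = -27.29111°
λ₂ = λ₁ + atan2(sin θ sin δ cos φ₁, cos δ − sin φ₁ sin φ₂) = -99.44589°

27.291°S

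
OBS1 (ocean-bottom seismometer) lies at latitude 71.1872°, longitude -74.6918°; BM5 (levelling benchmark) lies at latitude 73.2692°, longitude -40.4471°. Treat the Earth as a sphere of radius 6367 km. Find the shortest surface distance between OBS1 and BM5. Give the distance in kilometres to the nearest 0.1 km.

1167.1 km

Δφ = 2.0820°,  Δλ = 34.2447°
a = sin²(Δφ/2) + cos φ₁ cos φ₂ sin²(Δλ/2) = 0.008377
c = 2·arcsin(√a) = 0.183306 rad = 10.5027°
d = R·c = 6367 × 0.183306 = 1167.1 km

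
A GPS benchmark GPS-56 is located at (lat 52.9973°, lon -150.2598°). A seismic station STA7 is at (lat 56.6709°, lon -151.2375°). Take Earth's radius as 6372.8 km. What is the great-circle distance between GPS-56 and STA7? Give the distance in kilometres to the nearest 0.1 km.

Δφ = 3.6736°,  Δλ = -0.9777°
a = sin²(Δφ/2) + cos φ₁ cos φ₂ sin²(Δλ/2) = 0.001051
c = 2·arcsin(√a) = 0.064863 rad = 3.7164°
d = R·c = 6372.8 × 0.064863 = 413.4 km

413.4 km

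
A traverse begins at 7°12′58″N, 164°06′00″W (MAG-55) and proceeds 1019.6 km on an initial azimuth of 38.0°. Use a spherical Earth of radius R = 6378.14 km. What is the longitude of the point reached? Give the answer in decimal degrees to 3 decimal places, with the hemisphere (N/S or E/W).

158.293°W

MAG-55: φ = +7.21611°, λ = -164.10000°
δ = d/R = 1019.6/6378.14 = 0.159859 rad
φ₂ = arcsin(sin φ₁ cos δ + cos φ₁ sin δ cos θ)
   = arcsin(0.12561·0.98725 + 0.99208·0.15918·0.78801) = 14.38590°
λ₂ = λ₁ + atan2(sin θ sin δ cos φ₁, cos δ − sin φ₁ sin φ₂) = -158.29331°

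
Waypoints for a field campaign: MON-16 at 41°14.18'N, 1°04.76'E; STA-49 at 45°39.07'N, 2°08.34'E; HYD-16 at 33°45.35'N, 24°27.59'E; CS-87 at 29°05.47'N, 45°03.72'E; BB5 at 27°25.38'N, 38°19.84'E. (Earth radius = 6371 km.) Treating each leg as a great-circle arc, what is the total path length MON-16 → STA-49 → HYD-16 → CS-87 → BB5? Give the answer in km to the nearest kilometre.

5512 km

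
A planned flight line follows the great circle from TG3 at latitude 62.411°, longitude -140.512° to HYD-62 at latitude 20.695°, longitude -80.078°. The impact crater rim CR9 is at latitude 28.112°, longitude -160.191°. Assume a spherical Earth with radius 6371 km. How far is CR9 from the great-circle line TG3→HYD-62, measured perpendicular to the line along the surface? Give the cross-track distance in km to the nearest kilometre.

3954 km

δ₁₃ = central angle TG3→CR9 = 0.639742 rad  (haversine)
θ₁₃ = bearing TG3→CR9 = 209.837°,  θ₁₂ = bearing TG3→HYD-62 = 106.786°
dₓₜ = R·arcsin(sin δ₁₃ · sin(θ₁₃ − θ₁₂)) = 6371·arcsin(0.59699·sin(103.052°)) = 3954.181 km
|dₓₜ| = 3954.181 km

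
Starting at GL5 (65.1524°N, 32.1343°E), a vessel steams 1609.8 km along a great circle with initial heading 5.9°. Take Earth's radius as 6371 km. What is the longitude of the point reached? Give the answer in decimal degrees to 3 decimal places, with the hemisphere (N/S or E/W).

40.206°E

δ = d/R = 1609.8/6371 = 0.252676 rad
φ₂ = arcsin(sin φ₁ cos δ + cos φ₁ sin δ cos θ)
   = arcsin(0.90743·0.96825 + 0.42021·0.25000·0.99470) = 79.45403°
λ₂ = λ₁ + atan2(sin θ sin δ cos φ₁, cos δ − sin φ₁ sin φ₂) = 40.20564°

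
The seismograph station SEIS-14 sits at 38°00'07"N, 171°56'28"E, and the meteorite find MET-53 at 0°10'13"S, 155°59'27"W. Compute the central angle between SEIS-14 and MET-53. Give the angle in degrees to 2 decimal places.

SEIS-14: φ = +38.00194°, λ = +171.94111°
MET-53: φ = -0.17028°, λ = -155.99083°
Δφ = -38.1722°,  Δλ = 32.0681°
a = sin²(Δφ/2) + cos φ₁ cos φ₂ sin²(Δλ/2) = 0.167038
c = 2·arcsin(√a) = 0.842064 rad = 48.2467°

48.25°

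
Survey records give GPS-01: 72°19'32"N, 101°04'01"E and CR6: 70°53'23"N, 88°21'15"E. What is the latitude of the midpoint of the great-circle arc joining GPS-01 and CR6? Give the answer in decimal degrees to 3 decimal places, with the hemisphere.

GPS-01: φ = +72.32556°, λ = +101.06694°
CR6: φ = +70.88972°, λ = +88.35417°
Bx = cos φ₂ cos Δλ = 0.319362,  By = cos φ₂ sin Δλ = -0.072046
φₘ = atan2(sin φ₁ + sin φ₂, √((cos φ₁ + Bx)² + By²)) = 71.71301°
λₘ = λ₁ + atan2(By, cos φ₁ + Bx) = 94.47003°

71.713°N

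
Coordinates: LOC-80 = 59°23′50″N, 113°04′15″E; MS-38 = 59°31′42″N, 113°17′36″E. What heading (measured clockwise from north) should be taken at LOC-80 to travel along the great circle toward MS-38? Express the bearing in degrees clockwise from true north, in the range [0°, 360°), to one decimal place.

LOC-80: φ = +59.39722°, λ = +113.07083°
MS-38: φ = +59.52833°, λ = +113.29333°
Δλ = 0.2225°
y = sin Δλ · cos φ₂ = 0.001969
x = cos φ₁ sin φ₂ − sin φ₁ cos φ₂ cos Δλ = 0.002292
θ = atan2(y, x) = 40.6741° → 40.6741° (mod 360°)

40.7°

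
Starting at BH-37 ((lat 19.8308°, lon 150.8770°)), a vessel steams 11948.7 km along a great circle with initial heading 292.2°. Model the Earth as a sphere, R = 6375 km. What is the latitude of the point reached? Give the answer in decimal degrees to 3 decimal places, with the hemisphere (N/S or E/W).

δ = d/R = 11948.7/6375 = 1.874306 rad
φ₂ = arcsin(sin φ₁ cos δ + cos φ₁ sin δ cos θ)
   = arcsin(0.33924·-0.29887 + 0.94070·0.95429·0.37784) = 13.75664°
λ₂ = λ₁ + atan2(sin θ sin δ cos φ₁, cos δ − sin φ₁ sin φ₂) = 36.33346°

13.757°N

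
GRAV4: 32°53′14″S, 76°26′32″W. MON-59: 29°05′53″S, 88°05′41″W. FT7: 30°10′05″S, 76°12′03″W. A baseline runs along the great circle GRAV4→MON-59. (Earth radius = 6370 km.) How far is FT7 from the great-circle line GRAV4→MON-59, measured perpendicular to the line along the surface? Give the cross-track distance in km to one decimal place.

295.0 km

GRAV4: φ = -32.88722°, λ = -76.44222°
MON-59: φ = -29.09806°, λ = -88.09472°
FT7: φ = -30.16806°, λ = -76.20083°
δ₁₃ = central angle GRAV4→FT7 = 0.047594 rad  (haversine)
θ₁₃ = bearing GRAV4→FT7 = 4.391°,  θ₁₂ = bearing GRAV4→MON-59 = 287.695°
dₓₜ = R·arcsin(sin δ₁₃ · sin(θ₁₃ − θ₁₂)) = 6370·arcsin(0.04758·sin(-283.304°)) = 295.031 km
|dₓₜ| = 295.031 km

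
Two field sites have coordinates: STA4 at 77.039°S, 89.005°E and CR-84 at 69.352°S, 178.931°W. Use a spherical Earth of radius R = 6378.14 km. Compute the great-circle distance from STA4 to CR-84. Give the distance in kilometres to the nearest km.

2741 km

Δφ = 7.6870°,  Δλ = 92.0640°
a = sin²(Δφ/2) + cos φ₁ cos φ₂ sin²(Δλ/2) = 0.045462
c = 2·arcsin(√a) = 0.429737 rad = 24.6221°
d = R·c = 6378.14 × 0.429737 = 2740.9 km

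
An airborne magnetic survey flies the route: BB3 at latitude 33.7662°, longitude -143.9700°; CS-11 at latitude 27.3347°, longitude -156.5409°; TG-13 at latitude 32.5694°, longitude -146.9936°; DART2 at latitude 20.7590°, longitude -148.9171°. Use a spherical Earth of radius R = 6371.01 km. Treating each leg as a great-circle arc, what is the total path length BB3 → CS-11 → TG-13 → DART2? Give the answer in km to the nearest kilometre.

BB3→CS-11: c = 0.219516 rad, d = 1398.54 km
CS-11→TG-13: c = 0.170736 rad, d = 1087.76 km
TG-13→DART2: c = 0.208289 rad, d = 1327.01 km
Total = 1398.54 + 1087.76 + 1327.01 = 3813.31 km

3813 km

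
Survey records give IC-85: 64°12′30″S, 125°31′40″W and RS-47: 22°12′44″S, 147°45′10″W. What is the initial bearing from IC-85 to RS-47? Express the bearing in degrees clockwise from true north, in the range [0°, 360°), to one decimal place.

330.0°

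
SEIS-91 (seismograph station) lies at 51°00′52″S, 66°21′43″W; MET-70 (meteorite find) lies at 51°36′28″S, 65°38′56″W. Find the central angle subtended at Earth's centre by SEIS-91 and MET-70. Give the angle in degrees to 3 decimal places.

SEIS-91: φ = -51.01444°, λ = -66.36194°
MET-70: φ = -51.60778°, λ = -65.64889°
Δφ = -0.5933°,  Δλ = 0.7131°
a = sin²(Δφ/2) + cos φ₁ cos φ₂ sin²(Δλ/2) = 0.000042
c = 2·arcsin(√a) = 0.012952 rad = 0.7421°

0.742°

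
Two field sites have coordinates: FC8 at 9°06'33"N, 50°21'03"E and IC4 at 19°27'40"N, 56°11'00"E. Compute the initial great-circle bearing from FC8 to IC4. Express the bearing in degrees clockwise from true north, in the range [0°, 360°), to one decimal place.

FC8: φ = +9.10917°, λ = +50.35083°
IC4: φ = +19.46111°, λ = +56.18333°
Δλ = 5.8325°
y = sin Δλ · cos φ₂ = 0.095815
x = cos φ₁ sin φ₂ − sin φ₁ cos φ₂ cos Δλ = 0.180467
θ = atan2(y, x) = 27.9651° → 27.9651° (mod 360°)

28.0°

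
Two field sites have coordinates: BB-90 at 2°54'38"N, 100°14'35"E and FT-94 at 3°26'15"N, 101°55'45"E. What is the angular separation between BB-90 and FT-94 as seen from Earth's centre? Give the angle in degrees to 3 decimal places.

1.764°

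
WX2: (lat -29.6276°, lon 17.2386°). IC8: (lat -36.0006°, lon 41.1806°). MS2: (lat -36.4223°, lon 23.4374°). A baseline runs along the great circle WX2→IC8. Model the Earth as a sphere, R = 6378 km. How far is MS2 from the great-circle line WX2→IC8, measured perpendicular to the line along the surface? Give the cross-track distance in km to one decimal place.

δ₁₃ = central angle WX2→MS2 = 0.149223 rad  (haversine)
θ₁₃ = bearing WX2→MS2 = 144.238°,  θ₁₂ = bearing WX2→IC8 = 113.889°
dₓₜ = R·arcsin(sin δ₁₃ · sin(θ₁₃ − θ₁₂)) = 6378·arcsin(0.14867·sin(30.348°)) = 479.542 km
|dₓₜ| = 479.542 km

479.5 km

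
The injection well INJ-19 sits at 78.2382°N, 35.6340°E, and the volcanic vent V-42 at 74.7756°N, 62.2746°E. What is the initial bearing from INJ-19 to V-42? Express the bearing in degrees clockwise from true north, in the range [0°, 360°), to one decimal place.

Δλ = 26.6406°
y = sin Δλ · cos φ₂ = 0.117748
x = cos φ₁ sin φ₂ − sin φ₁ cos φ₂ cos Δλ = -0.033104
θ = atan2(y, x) = 105.7029° → 105.7029° (mod 360°)

105.7°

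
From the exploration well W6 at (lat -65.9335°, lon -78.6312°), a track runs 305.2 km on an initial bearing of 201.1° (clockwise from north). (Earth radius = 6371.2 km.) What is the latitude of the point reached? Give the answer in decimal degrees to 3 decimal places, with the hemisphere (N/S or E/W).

68.473°S

δ = d/R = 305.2/6371.2 = 0.047903 rad
φ₂ = arcsin(sin φ₁ cos δ + cos φ₁ sin δ cos θ)
   = arcsin(-0.91307·0.99885 + 0.40780·0.04788·-0.93295) = -68.47278°
λ₂ = λ₁ + atan2(sin θ sin δ cos φ₁, cos δ − sin φ₁ sin φ₂) = -81.32385°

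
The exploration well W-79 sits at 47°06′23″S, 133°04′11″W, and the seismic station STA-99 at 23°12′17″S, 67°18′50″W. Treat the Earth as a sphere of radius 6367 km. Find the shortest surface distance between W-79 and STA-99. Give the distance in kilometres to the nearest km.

6327 km

W-79: φ = -47.10639°, λ = -133.06972°
STA-99: φ = -23.20472°, λ = -67.31389°
Δφ = 23.9017°,  Δλ = 65.7558°
a = sin²(Δφ/2) + cos φ₁ cos φ₂ sin²(Δλ/2) = 0.227228
c = 2·arcsin(√a) = 0.993759 rad = 56.9382°
d = R·c = 6367 × 0.993759 = 6327.3 km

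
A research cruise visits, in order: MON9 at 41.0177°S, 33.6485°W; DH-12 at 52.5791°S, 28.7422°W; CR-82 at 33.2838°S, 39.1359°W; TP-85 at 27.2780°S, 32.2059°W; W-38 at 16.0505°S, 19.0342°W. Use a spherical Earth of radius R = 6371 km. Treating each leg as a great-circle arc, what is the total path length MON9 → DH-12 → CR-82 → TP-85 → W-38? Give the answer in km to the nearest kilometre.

6425 km

MON9→DH-12: c = 0.210002 rad, d = 1337.92 km
DH-12→CR-82: c = 0.361145 rad, d = 2300.86 km
CR-82→TP-85: c = 0.147897 rad, d = 942.25 km
TP-85→W-38: c = 0.289487 rad, d = 1844.32 km
Total = 1337.92 + 2300.86 + 942.25 + 1844.32 = 6425.35 km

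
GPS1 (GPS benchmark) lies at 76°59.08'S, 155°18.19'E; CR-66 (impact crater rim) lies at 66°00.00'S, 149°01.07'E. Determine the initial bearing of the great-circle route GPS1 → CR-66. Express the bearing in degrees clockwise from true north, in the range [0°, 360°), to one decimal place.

346.7°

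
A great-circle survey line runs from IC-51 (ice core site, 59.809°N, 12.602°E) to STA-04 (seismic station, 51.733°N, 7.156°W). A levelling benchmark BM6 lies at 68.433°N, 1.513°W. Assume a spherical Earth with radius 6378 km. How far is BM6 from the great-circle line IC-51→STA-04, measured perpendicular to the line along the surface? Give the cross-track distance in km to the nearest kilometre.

1173 km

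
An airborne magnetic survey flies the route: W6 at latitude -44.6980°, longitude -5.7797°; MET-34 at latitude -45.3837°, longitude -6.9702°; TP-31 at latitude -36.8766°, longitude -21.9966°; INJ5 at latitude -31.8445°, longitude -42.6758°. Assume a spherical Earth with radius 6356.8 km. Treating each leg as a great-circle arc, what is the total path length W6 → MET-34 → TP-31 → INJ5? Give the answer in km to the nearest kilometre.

3657 km

W6→MET-34: c = 0.018941 rad, d = 120.41 km
MET-34→TP-31: c = 0.246443 rad, d = 1566.59 km
TP-31→INJ5: c = 0.309896 rad, d = 1969.95 km
Total = 120.41 + 1566.59 + 1969.95 = 3656.94 km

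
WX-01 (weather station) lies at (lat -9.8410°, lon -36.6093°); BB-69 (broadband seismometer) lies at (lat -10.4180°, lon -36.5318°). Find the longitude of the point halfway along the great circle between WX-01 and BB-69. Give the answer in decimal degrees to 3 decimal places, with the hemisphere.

36.571°W

Bx = cos φ₂ cos Δλ = 0.983514,  By = cos φ₂ sin Δλ = 0.001330
φₘ = atan2(sin φ₁ + sin φ₂, √((cos φ₁ + Bx)² + By²)) = -10.12950°
λₘ = λ₁ + atan2(By, cos φ₁ + Bx) = -36.57058°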